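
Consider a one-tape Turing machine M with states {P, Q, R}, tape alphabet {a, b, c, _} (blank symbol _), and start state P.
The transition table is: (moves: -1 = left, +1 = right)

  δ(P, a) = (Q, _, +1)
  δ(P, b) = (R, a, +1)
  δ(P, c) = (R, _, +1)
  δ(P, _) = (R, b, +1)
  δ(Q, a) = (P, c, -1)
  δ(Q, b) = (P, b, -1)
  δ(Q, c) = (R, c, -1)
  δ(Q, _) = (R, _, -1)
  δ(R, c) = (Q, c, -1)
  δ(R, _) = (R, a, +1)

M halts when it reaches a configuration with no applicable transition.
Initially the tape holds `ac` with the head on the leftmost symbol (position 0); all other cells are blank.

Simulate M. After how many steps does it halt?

P | __[a]c   read a → write _, move +1, go to Q
Q | ___[c]   read c → write c, move -1, go to R
R | __[_]c   read _ → write a, move +1, go to R
R | __a[c]   read c → write c, move -1, go to Q
Q | __[a]c   read a → write c, move -1, go to P
P | _[_]cc   read _ → write b, move +1, go to R
R | _b[c]c   read c → write c, move -1, go to Q
Q | _[b]cc   read b → write b, move -1, go to P
P | [_]bcc   read _ → write b, move +1, go to R
R | b[b]cc
M halts after 9 transitions.

9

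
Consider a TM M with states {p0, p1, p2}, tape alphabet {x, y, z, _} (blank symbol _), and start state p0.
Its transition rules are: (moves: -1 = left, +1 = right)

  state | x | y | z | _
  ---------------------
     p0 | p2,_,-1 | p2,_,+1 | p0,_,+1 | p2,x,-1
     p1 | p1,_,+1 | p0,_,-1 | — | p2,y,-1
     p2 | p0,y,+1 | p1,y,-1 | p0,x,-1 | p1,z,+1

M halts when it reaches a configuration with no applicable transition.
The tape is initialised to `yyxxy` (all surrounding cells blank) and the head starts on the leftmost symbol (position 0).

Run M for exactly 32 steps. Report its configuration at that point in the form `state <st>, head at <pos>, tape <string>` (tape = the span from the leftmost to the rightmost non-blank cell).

state p1, head at 4, tape z__z_zzy

state=p0 head=0 tape=___[y]yxxy   (p0,y)→(p2,_,+1)
state=p2 head=1 tape=____[y]xxy   (p2,y)→(p1,y,-1)
state=p1 head=0 tape=___[_]yxxy   (p1,_)→(p2,y,-1)
state=p2 head=-1 tape=__[_]yyxxy   (p2,_)→(p1,z,+1)
state=p1 head=0 tape=__z[y]yxxy   (p1,y)→(p0,_,-1)
state=p0 head=-1 tape=__[z]_yxxy   (p0,z)→(p0,_,+1)
state=p0 head=0 tape=___[_]yxxy   (p0,_)→(p2,x,-1)
state=p2 head=-1 tape=__[_]xyxxy   (p2,_)→(p1,z,+1)
state=p1 head=0 tape=__z[x]yxxy   (p1,x)→(p1,_,+1)
state=p1 head=1 tape=__z_[y]xxy   (p1,y)→(p0,_,-1)
state=p0 head=0 tape=__z[_]_xxy   (p0,_)→(p2,x,-1)
state=p2 head=-1 tape=__[z]x_xxy   (p2,z)→(p0,x,-1)
state=p0 head=-2 tape=_[_]xx_xxy   (p0,_)→(p2,x,-1)
state=p2 head=-3 tape=[_]xxx_xxy   (p2,_)→(p1,z,+1)
state=p1 head=-2 tape=z[x]xx_xxy   (p1,x)→(p1,_,+1)
state=p1 head=-1 tape=z_[x]x_xxy   (p1,x)→(p1,_,+1)
state=p1 head=0 tape=z__[x]_xxy   (p1,x)→(p1,_,+1)
state=p1 head=1 tape=z___[_]xxy   (p1,_)→(p2,y,-1)
state=p2 head=0 tape=z__[_]yxxy   (p2,_)→(p1,z,+1)
state=p1 head=1 tape=z__z[y]xxy   (p1,y)→(p0,_,-1)
state=p0 head=0 tape=z__[z]_xxy   (p0,z)→(p0,_,+1)
state=p0 head=1 tape=z___[_]xxy   (p0,_)→(p2,x,-1)
state=p2 head=0 tape=z__[_]xxxy   (p2,_)→(p1,z,+1)
state=p1 head=1 tape=z__z[x]xxy   (p1,x)→(p1,_,+1)
state=p1 head=2 tape=z__z_[x]xy   (p1,x)→(p1,_,+1)
state=p1 head=3 tape=z__z__[x]y   (p1,x)→(p1,_,+1)
state=p1 head=4 tape=z__z___[y]   (p1,y)→(p0,_,-1)
state=p0 head=3 tape=z__z__[_]_   (p0,_)→(p2,x,-1)
state=p2 head=2 tape=z__z_[_]x_   (p2,_)→(p1,z,+1)
state=p1 head=3 tape=z__z_z[x]_   (p1,x)→(p1,_,+1)
state=p1 head=4 tape=z__z_z_[_]   (p1,_)→(p2,y,-1)
state=p2 head=3 tape=z__z_z[_]y   (p2,_)→(p1,z,+1)
state=p1 head=4 tape=z__z_zz[y]
After 32 steps: state p1, head at 4, tape z__z_zzy.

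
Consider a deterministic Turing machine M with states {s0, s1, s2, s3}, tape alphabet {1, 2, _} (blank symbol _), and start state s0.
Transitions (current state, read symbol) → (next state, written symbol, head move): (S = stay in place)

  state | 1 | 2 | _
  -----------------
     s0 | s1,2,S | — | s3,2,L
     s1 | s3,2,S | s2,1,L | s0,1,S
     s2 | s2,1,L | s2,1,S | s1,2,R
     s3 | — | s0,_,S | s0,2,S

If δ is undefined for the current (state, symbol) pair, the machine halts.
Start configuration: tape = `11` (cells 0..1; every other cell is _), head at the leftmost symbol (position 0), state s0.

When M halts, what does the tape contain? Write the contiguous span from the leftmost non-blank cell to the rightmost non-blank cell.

2221

s0 | __[1]1   read 1 → write 2, move S, go to s1
s1 | __[2]1   read 2 → write 1, move L, go to s2
s2 | _[_]11   read _ → write 2, move R, go to s1
s1 | _2[1]1   read 1 → write 2, move S, go to s3
s3 | _2[2]1   read 2 → write _, move S, go to s0
s0 | _2[_]1   read _ → write 2, move L, go to s3
s3 | _[2]21   read 2 → write _, move S, go to s0
s0 | _[_]21   read _ → write 2, move L, go to s3
s3 | [_]221   read _ → write 2, move S, go to s0
s0 | [2]221
The non-blank tape span at halt is 2221.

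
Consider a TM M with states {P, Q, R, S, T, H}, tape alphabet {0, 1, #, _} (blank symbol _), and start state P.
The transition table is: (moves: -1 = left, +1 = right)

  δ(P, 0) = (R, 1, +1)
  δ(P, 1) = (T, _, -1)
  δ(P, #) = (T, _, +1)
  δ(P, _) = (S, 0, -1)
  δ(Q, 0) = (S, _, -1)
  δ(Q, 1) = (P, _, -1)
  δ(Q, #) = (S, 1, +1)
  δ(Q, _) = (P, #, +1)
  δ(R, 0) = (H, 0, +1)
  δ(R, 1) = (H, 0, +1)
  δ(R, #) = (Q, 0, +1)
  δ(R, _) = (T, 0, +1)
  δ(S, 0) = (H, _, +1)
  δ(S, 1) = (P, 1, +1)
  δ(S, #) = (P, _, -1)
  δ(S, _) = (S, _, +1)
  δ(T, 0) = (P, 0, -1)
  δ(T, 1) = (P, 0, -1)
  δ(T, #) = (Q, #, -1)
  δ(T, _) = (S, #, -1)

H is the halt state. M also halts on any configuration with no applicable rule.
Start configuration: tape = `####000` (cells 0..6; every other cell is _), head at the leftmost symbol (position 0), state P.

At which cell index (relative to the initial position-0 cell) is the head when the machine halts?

0

state=P head=0 tape=__[#]###000   (P,#)→(T,_,+1)
state=T head=1 tape=___[#]##000   (T,#)→(Q,#,-1)
state=Q head=0 tape=__[_]###000   (Q,_)→(P,#,+1)
state=P head=1 tape=__#[#]##000   (P,#)→(T,_,+1)
state=T head=2 tape=__#_[#]#000   (T,#)→(Q,#,-1)
state=Q head=1 tape=__#[_]##000   (Q,_)→(P,#,+1)
state=P head=2 tape=__##[#]#000   (P,#)→(T,_,+1)
state=T head=3 tape=__##_[#]000   (T,#)→(Q,#,-1)
state=Q head=2 tape=__##[_]#000   (Q,_)→(P,#,+1)
state=P head=3 tape=__###[#]000   (P,#)→(T,_,+1)
state=T head=4 tape=__###_[0]00   (T,0)→(P,0,-1)
state=P head=3 tape=__###[_]000   (P,_)→(S,0,-1)
state=S head=2 tape=__##[#]0000   (S,#)→(P,_,-1)
state=P head=1 tape=__#[#]_0000   (P,#)→(T,_,+1)
state=T head=2 tape=__#_[_]0000   (T,_)→(S,#,-1)
state=S head=1 tape=__#[_]#0000   (S,_)→(S,_,+1)
state=S head=2 tape=__#_[#]0000   (S,#)→(P,_,-1)
state=P head=1 tape=__#[_]_0000   (P,_)→(S,0,-1)
state=S head=0 tape=__[#]0_0000   (S,#)→(P,_,-1)
state=P head=-1 tape=_[_]_0_0000   (P,_)→(S,0,-1)
state=S head=-2 tape=[_]0_0_0000   (S,_)→(S,_,+1)
state=S head=-1 tape=_[0]_0_0000   (S,0)→(H,_,+1)
state=H head=0 tape=__[_]0_0000
At halt the head is at cell 0.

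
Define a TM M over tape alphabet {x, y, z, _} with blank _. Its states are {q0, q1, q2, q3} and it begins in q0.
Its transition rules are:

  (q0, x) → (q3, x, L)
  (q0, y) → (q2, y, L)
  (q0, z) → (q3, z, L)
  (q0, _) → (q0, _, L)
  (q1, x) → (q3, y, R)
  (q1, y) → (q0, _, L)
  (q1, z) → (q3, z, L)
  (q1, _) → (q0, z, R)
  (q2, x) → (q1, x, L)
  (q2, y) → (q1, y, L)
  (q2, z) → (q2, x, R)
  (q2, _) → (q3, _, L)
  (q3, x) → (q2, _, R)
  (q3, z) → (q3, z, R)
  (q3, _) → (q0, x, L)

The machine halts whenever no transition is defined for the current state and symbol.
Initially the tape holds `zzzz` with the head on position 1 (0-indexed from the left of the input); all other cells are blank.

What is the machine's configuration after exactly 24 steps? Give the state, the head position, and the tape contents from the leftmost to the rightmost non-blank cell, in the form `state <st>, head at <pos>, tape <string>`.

state=q0 head=1 tape=z[z]zz__   (q0,z)→(q3,z,L)
state=q3 head=0 tape=[z]zzz__   (q3,z)→(q3,z,R)
state=q3 head=1 tape=z[z]zz__   (q3,z)→(q3,z,R)
state=q3 head=2 tape=zz[z]z__   (q3,z)→(q3,z,R)
state=q3 head=3 tape=zzz[z]__   (q3,z)→(q3,z,R)
state=q3 head=4 tape=zzzz[_]_   (q3,_)→(q0,x,L)
state=q0 head=3 tape=zzz[z]x_   (q0,z)→(q3,z,L)
state=q3 head=2 tape=zz[z]zx_   (q3,z)→(q3,z,R)
state=q3 head=3 tape=zzz[z]x_   (q3,z)→(q3,z,R)
state=q3 head=4 tape=zzzz[x]_   (q3,x)→(q2,_,R)
state=q2 head=5 tape=zzzz_[_]   (q2,_)→(q3,_,L)
state=q3 head=4 tape=zzzz[_]_   (q3,_)→(q0,x,L)
state=q0 head=3 tape=zzz[z]x_   (q0,z)→(q3,z,L)
state=q3 head=2 tape=zz[z]zx_   (q3,z)→(q3,z,R)
state=q3 head=3 tape=zzz[z]x_   (q3,z)→(q3,z,R)
state=q3 head=4 tape=zzzz[x]_   (q3,x)→(q2,_,R)
state=q2 head=5 tape=zzzz_[_]   (q2,_)→(q3,_,L)
state=q3 head=4 tape=zzzz[_]_   (q3,_)→(q0,x,L)
state=q0 head=3 tape=zzz[z]x_   (q0,z)→(q3,z,L)
state=q3 head=2 tape=zz[z]zx_   (q3,z)→(q3,z,R)
state=q3 head=3 tape=zzz[z]x_   (q3,z)→(q3,z,R)
state=q3 head=4 tape=zzzz[x]_   (q3,x)→(q2,_,R)
state=q2 head=5 tape=zzzz_[_]   (q2,_)→(q3,_,L)
state=q3 head=4 tape=zzzz[_]_   (q3,_)→(q0,x,L)
state=q0 head=3 tape=zzz[z]x_
After 24 steps: state q0, head at 3, tape zzzzx.

state q0, head at 3, tape zzzzx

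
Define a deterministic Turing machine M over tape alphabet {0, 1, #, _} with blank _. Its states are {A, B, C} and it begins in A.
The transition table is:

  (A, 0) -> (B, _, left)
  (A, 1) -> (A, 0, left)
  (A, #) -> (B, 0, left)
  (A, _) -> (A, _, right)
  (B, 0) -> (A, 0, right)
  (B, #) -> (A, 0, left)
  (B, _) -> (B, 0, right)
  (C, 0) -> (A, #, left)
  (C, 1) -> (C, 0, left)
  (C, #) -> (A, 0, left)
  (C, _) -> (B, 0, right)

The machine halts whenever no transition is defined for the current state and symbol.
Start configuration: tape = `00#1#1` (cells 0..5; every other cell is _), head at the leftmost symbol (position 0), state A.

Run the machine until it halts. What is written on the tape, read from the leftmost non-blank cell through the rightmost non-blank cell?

0000001

A | _[0]0#1#1   read 0 → write _, move left, go to B
B | [_]_0#1#1   read _ → write 0, move right, go to B
B | 0[_]0#1#1   read _ → write 0, move right, go to B
B | 00[0]#1#1   read 0 → write 0, move right, go to A
A | 000[#]1#1   read # → write 0, move left, go to B
B | 00[0]01#1   read 0 → write 0, move right, go to A
A | 000[0]1#1   read 0 → write _, move left, go to B
B | 00[0]_1#1   read 0 → write 0, move right, go to A
A | 000[_]1#1   read _ → write _, move right, go to A
A | 000_[1]#1   read 1 → write 0, move left, go to A
A | 000[_]0#1   read _ → write _, move right, go to A
A | 000_[0]#1   read 0 → write _, move left, go to B
B | 000[_]_#1   read _ → write 0, move right, go to B
B | 0000[_]#1   read _ → write 0, move right, go to B
B | 00000[#]1   read # → write 0, move left, go to A
A | 0000[0]01   read 0 → write _, move left, go to B
B | 000[0]_01   read 0 → write 0, move right, go to A
A | 0000[_]01   read _ → write _, move right, go to A
A | 0000_[0]1   read 0 → write _, move left, go to B
B | 0000[_]_1   read _ → write 0, move right, go to B
B | 00000[_]1   read _ → write 0, move right, go to B
B | 000000[1]
The non-blank tape span at halt is 0000001.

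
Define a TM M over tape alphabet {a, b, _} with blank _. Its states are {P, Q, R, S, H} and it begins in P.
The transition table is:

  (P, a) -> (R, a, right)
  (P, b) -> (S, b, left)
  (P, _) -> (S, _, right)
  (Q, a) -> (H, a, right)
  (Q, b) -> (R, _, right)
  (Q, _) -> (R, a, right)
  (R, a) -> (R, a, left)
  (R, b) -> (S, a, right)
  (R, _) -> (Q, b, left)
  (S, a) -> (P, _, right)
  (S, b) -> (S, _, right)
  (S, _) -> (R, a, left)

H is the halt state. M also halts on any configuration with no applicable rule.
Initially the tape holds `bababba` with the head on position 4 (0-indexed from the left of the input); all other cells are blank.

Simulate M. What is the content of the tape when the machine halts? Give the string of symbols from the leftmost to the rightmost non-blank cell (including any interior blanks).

P | baba[b]ba   read b → write b, move left, go to S
S | bab[a]bba   read a → write _, move right, go to P
P | bab_[b]ba   read b → write b, move left, go to S
S | bab[_]bba   read _ → write a, move left, go to R
R | ba[b]abba   read b → write a, move right, go to S
S | baa[a]bba   read a → write _, move right, go to P
P | baa_[b]ba   read b → write b, move left, go to S
S | baa[_]bba   read _ → write a, move left, go to R
R | ba[a]abba   read a → write a, move left, go to R
R | b[a]aabba   read a → write a, move left, go to R
R | [b]aaabba   read b → write a, move right, go to S
S | a[a]aabba   read a → write _, move right, go to P
P | a_[a]abba   read a → write a, move right, go to R
R | a_a[a]bba   read a → write a, move left, go to R
R | a_[a]abba   read a → write a, move left, go to R
R | a[_]aabba   read _ → write b, move left, go to Q
Q | [a]baabba   read a → write a, move right, go to H
H | a[b]aabba
The non-blank tape span at halt is abaabba.

abaabba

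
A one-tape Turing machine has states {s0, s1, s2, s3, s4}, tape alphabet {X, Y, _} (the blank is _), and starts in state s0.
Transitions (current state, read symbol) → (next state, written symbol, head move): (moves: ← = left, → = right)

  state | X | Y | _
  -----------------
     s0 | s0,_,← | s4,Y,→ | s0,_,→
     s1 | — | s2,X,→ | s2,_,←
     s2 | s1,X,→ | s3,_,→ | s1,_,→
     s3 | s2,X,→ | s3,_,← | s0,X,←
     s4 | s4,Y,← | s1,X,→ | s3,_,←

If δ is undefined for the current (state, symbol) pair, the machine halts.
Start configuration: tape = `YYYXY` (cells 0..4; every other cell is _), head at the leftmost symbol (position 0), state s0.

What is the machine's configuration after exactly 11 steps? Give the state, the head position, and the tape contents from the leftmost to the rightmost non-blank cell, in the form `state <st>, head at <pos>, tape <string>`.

s0 | [Y]YYXY__   read Y → write Y, move →, go to s4
s4 | Y[Y]YXY__   read Y → write X, move →, go to s1
s1 | YX[Y]XY__   read Y → write X, move →, go to s2
s2 | YXX[X]Y__   read X → write X, move →, go to s1
s1 | YXXX[Y]__   read Y → write X, move →, go to s2
s2 | YXXXX[_]_   read _ → write _, move →, go to s1
s1 | YXXXX_[_]   read _ → write _, move ←, go to s2
s2 | YXXXX[_]_   read _ → write _, move →, go to s1
s1 | YXXXX_[_]   read _ → write _, move ←, go to s2
s2 | YXXXX[_]_   read _ → write _, move →, go to s1
s1 | YXXXX_[_]   read _ → write _, move ←, go to s2
s2 | YXXXX[_]_
After 11 steps: state s2, head at 5, tape YXXXX.

state s2, head at 5, tape YXXXX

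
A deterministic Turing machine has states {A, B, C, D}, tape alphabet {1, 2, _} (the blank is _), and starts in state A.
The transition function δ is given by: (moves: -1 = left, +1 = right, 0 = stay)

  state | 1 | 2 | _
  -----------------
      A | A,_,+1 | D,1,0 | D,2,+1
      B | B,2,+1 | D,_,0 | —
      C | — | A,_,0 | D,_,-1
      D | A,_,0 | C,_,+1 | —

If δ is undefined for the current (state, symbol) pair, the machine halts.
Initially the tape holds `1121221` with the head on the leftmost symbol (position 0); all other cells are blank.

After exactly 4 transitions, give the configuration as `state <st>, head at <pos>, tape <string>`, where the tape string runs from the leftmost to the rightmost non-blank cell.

state A, head at 2, tape 1221

state=A head=0 tape=[1]121221   (A,1)→(A,_,+1)
state=A head=1 tape=_[1]21221   (A,1)→(A,_,+1)
state=A head=2 tape=__[2]1221   (A,2)→(D,1,0)
state=D head=2 tape=__[1]1221   (D,1)→(A,_,0)
state=A head=2 tape=__[_]1221
After 4 steps: state A, head at 2, tape 1221.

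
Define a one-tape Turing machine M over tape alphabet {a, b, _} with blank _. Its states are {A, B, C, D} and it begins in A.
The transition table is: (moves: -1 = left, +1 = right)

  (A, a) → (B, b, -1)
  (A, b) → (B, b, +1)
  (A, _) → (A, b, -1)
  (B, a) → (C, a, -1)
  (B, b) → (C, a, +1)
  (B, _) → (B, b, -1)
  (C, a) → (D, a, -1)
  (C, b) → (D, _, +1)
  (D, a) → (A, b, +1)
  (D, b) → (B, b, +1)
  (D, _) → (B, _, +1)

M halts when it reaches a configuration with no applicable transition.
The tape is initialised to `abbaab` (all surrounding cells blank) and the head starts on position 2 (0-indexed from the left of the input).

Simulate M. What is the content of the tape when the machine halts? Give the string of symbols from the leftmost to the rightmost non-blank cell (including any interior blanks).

A | ab[b]aab___   read b → write b, move +1, go to B
B | abb[a]ab___   read a → write a, move -1, go to C
C | ab[b]aab___   read b → write _, move +1, go to D
D | ab_[a]ab___   read a → write b, move +1, go to A
A | ab_b[a]b___   read a → write b, move -1, go to B
B | ab_[b]bb___   read b → write a, move +1, go to C
C | ab_a[b]b___   read b → write _, move +1, go to D
D | ab_a_[b]___   read b → write b, move +1, go to B
B | ab_a_b[_]__   read _ → write b, move -1, go to B
B | ab_a_[b]b__   read b → write a, move +1, go to C
C | ab_a_a[b]__   read b → write _, move +1, go to D
D | ab_a_a_[_]_   read _ → write _, move +1, go to B
B | ab_a_a__[_]   read _ → write b, move -1, go to B
B | ab_a_a_[_]b   read _ → write b, move -1, go to B
B | ab_a_a[_]bb   read _ → write b, move -1, go to B
B | ab_a_[a]bbb   read a → write a, move -1, go to C
C | ab_a[_]abbb
The non-blank tape span at halt is ab_a_abbb.

ab_a_abbb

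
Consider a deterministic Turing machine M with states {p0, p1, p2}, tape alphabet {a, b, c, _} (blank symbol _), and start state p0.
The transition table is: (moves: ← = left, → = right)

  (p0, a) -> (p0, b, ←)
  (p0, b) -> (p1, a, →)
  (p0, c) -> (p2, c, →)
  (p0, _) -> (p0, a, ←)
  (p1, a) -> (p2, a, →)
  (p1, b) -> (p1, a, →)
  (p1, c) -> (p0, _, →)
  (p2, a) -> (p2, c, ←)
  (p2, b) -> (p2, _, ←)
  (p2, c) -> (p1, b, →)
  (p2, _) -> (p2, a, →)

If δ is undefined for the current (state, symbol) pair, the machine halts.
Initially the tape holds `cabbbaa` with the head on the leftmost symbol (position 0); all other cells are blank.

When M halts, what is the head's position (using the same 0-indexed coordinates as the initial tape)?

state=p0 head=0 tape=[c]abbbaa__   (p0,c)→(p2,c,→)
state=p2 head=1 tape=c[a]bbbaa__   (p2,a)→(p2,c,←)
state=p2 head=0 tape=[c]cbbbaa__   (p2,c)→(p1,b,→)
state=p1 head=1 tape=b[c]bbbaa__   (p1,c)→(p0,_,→)
state=p0 head=2 tape=b_[b]bbaa__   (p0,b)→(p1,a,→)
state=p1 head=3 tape=b_a[b]baa__   (p1,b)→(p1,a,→)
state=p1 head=4 tape=b_aa[b]aa__   (p1,b)→(p1,a,→)
state=p1 head=5 tape=b_aaa[a]a__   (p1,a)→(p2,a,→)
state=p2 head=6 tape=b_aaaa[a]__   (p2,a)→(p2,c,←)
state=p2 head=5 tape=b_aaa[a]c__   (p2,a)→(p2,c,←)
state=p2 head=4 tape=b_aa[a]cc__   (p2,a)→(p2,c,←)
state=p2 head=3 tape=b_a[a]ccc__   (p2,a)→(p2,c,←)
state=p2 head=2 tape=b_[a]cccc__   (p2,a)→(p2,c,←)
state=p2 head=1 tape=b[_]ccccc__   (p2,_)→(p2,a,→)
state=p2 head=2 tape=ba[c]cccc__   (p2,c)→(p1,b,→)
state=p1 head=3 tape=bab[c]ccc__   (p1,c)→(p0,_,→)
state=p0 head=4 tape=bab_[c]cc__   (p0,c)→(p2,c,→)
state=p2 head=5 tape=bab_c[c]c__   (p2,c)→(p1,b,→)
state=p1 head=6 tape=bab_cb[c]__   (p1,c)→(p0,_,→)
state=p0 head=7 tape=bab_cb_[_]_   (p0,_)→(p0,a,←)
state=p0 head=6 tape=bab_cb[_]a_   (p0,_)→(p0,a,←)
state=p0 head=5 tape=bab_c[b]aa_   (p0,b)→(p1,a,→)
state=p1 head=6 tape=bab_ca[a]a_   (p1,a)→(p2,a,→)
state=p2 head=7 tape=bab_caa[a]_   (p2,a)→(p2,c,←)
state=p2 head=6 tape=bab_ca[a]c_   (p2,a)→(p2,c,←)
state=p2 head=5 tape=bab_c[a]cc_   (p2,a)→(p2,c,←)
state=p2 head=4 tape=bab_[c]ccc_   (p2,c)→(p1,b,→)
state=p1 head=5 tape=bab_b[c]cc_   (p1,c)→(p0,_,→)
state=p0 head=6 tape=bab_b_[c]c_   (p0,c)→(p2,c,→)
state=p2 head=7 tape=bab_b_c[c]_   (p2,c)→(p1,b,→)
state=p1 head=8 tape=bab_b_cb[_]
At halt the head is at cell 8.

8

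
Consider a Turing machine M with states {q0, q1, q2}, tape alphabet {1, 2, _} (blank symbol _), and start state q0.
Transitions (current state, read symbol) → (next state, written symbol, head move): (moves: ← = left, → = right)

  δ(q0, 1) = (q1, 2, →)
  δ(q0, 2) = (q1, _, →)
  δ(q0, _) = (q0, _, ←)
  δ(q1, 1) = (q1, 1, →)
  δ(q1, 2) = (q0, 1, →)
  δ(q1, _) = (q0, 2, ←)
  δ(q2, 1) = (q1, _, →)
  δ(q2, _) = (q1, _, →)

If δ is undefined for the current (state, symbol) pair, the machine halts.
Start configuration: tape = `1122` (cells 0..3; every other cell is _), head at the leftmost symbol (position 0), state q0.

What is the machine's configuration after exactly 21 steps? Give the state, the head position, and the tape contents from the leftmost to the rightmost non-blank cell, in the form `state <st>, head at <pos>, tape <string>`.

state q1, head at 5, tape 21__2_2

q0 | [1]122___   read 1 → write 2, move →, go to q1
q1 | 2[1]22___   read 1 → write 1, move →, go to q1
q1 | 21[2]2___   read 2 → write 1, move →, go to q0
q0 | 211[2]___   read 2 → write _, move →, go to q1
q1 | 211_[_]__   read _ → write 2, move ←, go to q0
q0 | 211[_]2__   read _ → write _, move ←, go to q0
q0 | 21[1]_2__   read 1 → write 2, move →, go to q1
q1 | 212[_]2__   read _ → write 2, move ←, go to q0
q0 | 21[2]22__   read 2 → write _, move →, go to q1
q1 | 21_[2]2__   read 2 → write 1, move →, go to q0
q0 | 21_1[2]__   read 2 → write _, move →, go to q1
q1 | 21_1_[_]_   read _ → write 2, move ←, go to q0
q0 | 21_1[_]2_   read _ → write _, move ←, go to q0
q0 | 21_[1]_2_   read 1 → write 2, move →, go to q1
q1 | 21_2[_]2_   read _ → write 2, move ←, go to q0
q0 | 21_[2]22_   read 2 → write _, move →, go to q1
q1 | 21__[2]2_   read 2 → write 1, move →, go to q0
q0 | 21__1[2]_   read 2 → write _, move →, go to q1
q1 | 21__1_[_]   read _ → write 2, move ←, go to q0
q0 | 21__1[_]2   read _ → write _, move ←, go to q0
q0 | 21__[1]_2   read 1 → write 2, move →, go to q1
q1 | 21__2[_]2
After 21 steps: state q1, head at 5, tape 21__2_2.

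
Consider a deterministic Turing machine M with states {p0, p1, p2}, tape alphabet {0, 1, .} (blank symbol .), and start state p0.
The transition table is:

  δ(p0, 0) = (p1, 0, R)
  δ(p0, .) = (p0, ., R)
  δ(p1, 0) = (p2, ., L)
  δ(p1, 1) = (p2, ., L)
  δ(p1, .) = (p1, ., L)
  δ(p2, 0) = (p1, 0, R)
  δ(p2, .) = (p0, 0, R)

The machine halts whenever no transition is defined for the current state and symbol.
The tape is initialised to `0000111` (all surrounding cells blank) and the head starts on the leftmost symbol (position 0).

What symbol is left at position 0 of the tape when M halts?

state=p0 head=0 tape=.[0]000111   (p0,0)→(p1,0,R)
state=p1 head=1 tape=.0[0]00111   (p1,0)→(p2,.,L)
state=p2 head=0 tape=.[0].00111   (p2,0)→(p1,0,R)
state=p1 head=1 tape=.0[.]00111   (p1,.)→(p1,.,L)
state=p1 head=0 tape=.[0].00111   (p1,0)→(p2,.,L)
state=p2 head=-1 tape=[.]..00111   (p2,.)→(p0,0,R)
state=p0 head=0 tape=0[.].00111   (p0,.)→(p0,.,R)
state=p0 head=1 tape=0.[.]00111   (p0,.)→(p0,.,R)
state=p0 head=2 tape=0..[0]0111   (p0,0)→(p1,0,R)
state=p1 head=3 tape=0..0[0]111   (p1,0)→(p2,.,L)
state=p2 head=2 tape=0..[0].111   (p2,0)→(p1,0,R)
state=p1 head=3 tape=0..0[.]111   (p1,.)→(p1,.,L)
state=p1 head=2 tape=0..[0].111   (p1,0)→(p2,.,L)
state=p2 head=1 tape=0.[.]..111   (p2,.)→(p0,0,R)
state=p0 head=2 tape=0.0[.].111   (p0,.)→(p0,.,R)
state=p0 head=3 tape=0.0.[.]111   (p0,.)→(p0,.,R)
state=p0 head=4 tape=0.0..[1]11
Cell 0 holds . when M halts.

.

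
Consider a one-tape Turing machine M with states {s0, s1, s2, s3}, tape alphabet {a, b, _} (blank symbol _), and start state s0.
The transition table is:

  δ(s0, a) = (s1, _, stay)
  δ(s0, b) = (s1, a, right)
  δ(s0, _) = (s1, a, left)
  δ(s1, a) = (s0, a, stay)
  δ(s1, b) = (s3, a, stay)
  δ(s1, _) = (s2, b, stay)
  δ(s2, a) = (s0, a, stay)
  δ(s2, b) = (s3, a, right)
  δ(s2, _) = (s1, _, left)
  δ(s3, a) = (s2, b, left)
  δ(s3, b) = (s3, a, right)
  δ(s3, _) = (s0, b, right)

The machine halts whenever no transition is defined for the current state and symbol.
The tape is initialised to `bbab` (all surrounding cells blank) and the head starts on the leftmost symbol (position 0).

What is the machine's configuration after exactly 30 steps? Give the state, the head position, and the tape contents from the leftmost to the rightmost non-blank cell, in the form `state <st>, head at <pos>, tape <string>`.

state s3, head at 6, tape aaaaaa

state=s0 head=0 tape=[b]bab___   (s0,b)→(s1,a,right)
state=s1 head=1 tape=a[b]ab___   (s1,b)→(s3,a,stay)
state=s3 head=1 tape=a[a]ab___   (s3,a)→(s2,b,left)
state=s2 head=0 tape=[a]bab___   (s2,a)→(s0,a,stay)
state=s0 head=0 tape=[a]bab___   (s0,a)→(s1,_,stay)
state=s1 head=0 tape=[_]bab___   (s1,_)→(s2,b,stay)
state=s2 head=0 tape=[b]bab___   (s2,b)→(s3,a,right)
state=s3 head=1 tape=a[b]ab___   (s3,b)→(s3,a,right)
state=s3 head=2 tape=aa[a]b___   (s3,a)→(s2,b,left)
state=s2 head=1 tape=a[a]bb___   (s2,a)→(s0,a,stay)
state=s0 head=1 tape=a[a]bb___   (s0,a)→(s1,_,stay)
state=s1 head=1 tape=a[_]bb___   (s1,_)→(s2,b,stay)
state=s2 head=1 tape=a[b]bb___   (s2,b)→(s3,a,right)
state=s3 head=2 tape=aa[b]b___   (s3,b)→(s3,a,right)
state=s3 head=3 tape=aaa[b]___   (s3,b)→(s3,a,right)
state=s3 head=4 tape=aaaa[_]__   (s3,_)→(s0,b,right)
state=s0 head=5 tape=aaaab[_]_   (s0,_)→(s1,a,left)
state=s1 head=4 tape=aaaa[b]a_   (s1,b)→(s3,a,stay)
state=s3 head=4 tape=aaaa[a]a_   (s3,a)→(s2,b,left)
state=s2 head=3 tape=aaa[a]ba_   (s2,a)→(s0,a,stay)
state=s0 head=3 tape=aaa[a]ba_   (s0,a)→(s1,_,stay)
state=s1 head=3 tape=aaa[_]ba_   (s1,_)→(s2,b,stay)
state=s2 head=3 tape=aaa[b]ba_   (s2,b)→(s3,a,right)
state=s3 head=4 tape=aaaa[b]a_   (s3,b)→(s3,a,right)
state=s3 head=5 tape=aaaaa[a]_   (s3,a)→(s2,b,left)
state=s2 head=4 tape=aaaa[a]b_   (s2,a)→(s0,a,stay)
state=s0 head=4 tape=aaaa[a]b_   (s0,a)→(s1,_,stay)
state=s1 head=4 tape=aaaa[_]b_   (s1,_)→(s2,b,stay)
state=s2 head=4 tape=aaaa[b]b_   (s2,b)→(s3,a,right)
state=s3 head=5 tape=aaaaa[b]_   (s3,b)→(s3,a,right)
state=s3 head=6 tape=aaaaaa[_]
After 30 steps: state s3, head at 6, tape aaaaaa.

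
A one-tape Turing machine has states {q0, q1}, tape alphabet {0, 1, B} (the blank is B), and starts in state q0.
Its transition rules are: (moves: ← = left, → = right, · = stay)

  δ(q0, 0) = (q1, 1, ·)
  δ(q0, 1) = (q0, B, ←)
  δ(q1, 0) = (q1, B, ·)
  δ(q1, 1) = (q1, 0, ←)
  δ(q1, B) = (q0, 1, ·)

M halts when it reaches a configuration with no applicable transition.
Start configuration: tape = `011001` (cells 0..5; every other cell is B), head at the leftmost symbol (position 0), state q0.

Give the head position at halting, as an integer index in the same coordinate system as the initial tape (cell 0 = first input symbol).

q0 | BB[0]11001   read 0 → write 1, move ·, go to q1
q1 | BB[1]11001   read 1 → write 0, move ←, go to q1
q1 | B[B]011001   read B → write 1, move ·, go to q0
q0 | B[1]011001   read 1 → write B, move ←, go to q0
q0 | [B]B011001
At halt the head is at cell -2.

-2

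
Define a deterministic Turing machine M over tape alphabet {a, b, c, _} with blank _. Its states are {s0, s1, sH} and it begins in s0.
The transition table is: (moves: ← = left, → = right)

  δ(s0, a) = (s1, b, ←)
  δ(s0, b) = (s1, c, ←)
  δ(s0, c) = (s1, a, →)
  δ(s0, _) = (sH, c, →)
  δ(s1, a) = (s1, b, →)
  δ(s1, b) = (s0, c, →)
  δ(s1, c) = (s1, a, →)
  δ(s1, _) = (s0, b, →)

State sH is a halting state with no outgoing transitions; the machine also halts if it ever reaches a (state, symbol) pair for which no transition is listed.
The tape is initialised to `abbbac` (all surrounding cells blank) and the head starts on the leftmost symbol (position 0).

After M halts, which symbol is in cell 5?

a

s0 | _[a]bbbac___   read a → write b, move ←, go to s1
s1 | [_]bbbbac___   read _ → write b, move →, go to s0
s0 | b[b]bbbac___   read b → write c, move ←, go to s1
s1 | [b]cbbbac___   read b → write c, move →, go to s0
s0 | c[c]bbbac___   read c → write a, move →, go to s1
s1 | ca[b]bbac___   read b → write c, move →, go to s0
s0 | cac[b]bac___   read b → write c, move ←, go to s1
s1 | ca[c]cbac___   read c → write a, move →, go to s1
s1 | caa[c]bac___   read c → write a, move →, go to s1
s1 | caaa[b]ac___   read b → write c, move →, go to s0
s0 | caaac[a]c___   read a → write b, move ←, go to s1
s1 | caaa[c]bc___   read c → write a, move →, go to s1
s1 | caaaa[b]c___   read b → write c, move →, go to s0
s0 | caaaac[c]___   read c → write a, move →, go to s1
s1 | caaaaca[_]__   read _ → write b, move →, go to s0
s0 | caaaacab[_]_   read _ → write c, move →, go to sH
sH | caaaacabc[_]
Cell 5 holds a when M halts.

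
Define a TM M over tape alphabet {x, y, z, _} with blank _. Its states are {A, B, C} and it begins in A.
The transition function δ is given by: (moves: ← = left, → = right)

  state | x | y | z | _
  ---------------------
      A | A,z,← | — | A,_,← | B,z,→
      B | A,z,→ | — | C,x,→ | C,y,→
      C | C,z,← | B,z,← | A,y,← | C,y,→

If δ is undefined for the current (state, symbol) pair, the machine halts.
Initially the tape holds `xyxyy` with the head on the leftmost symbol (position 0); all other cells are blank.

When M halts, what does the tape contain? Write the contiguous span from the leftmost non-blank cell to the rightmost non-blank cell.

A | __[x]yxyy   read x → write z, move ←, go to A
A | _[_]zyxyy   read _ → write z, move →, go to B
B | _z[z]yxyy   read z → write x, move →, go to C
C | _zx[y]xyy   read y → write z, move ←, go to B
B | _z[x]zxyy   read x → write z, move →, go to A
A | _zz[z]xyy   read z → write _, move ←, go to A
A | _z[z]_xyy   read z → write _, move ←, go to A
A | _[z]__xyy   read z → write _, move ←, go to A
A | [_]___xyy   read _ → write z, move →, go to B
B | z[_]__xyy   read _ → write y, move →, go to C
C | zy[_]_xyy   read _ → write y, move →, go to C
C | zyy[_]xyy   read _ → write y, move →, go to C
C | zyyy[x]yy   read x → write z, move ←, go to C
C | zyy[y]zyy   read y → write z, move ←, go to B
B | zy[y]zzyy
The non-blank tape span at halt is zyyzzyy.

zyyzzyy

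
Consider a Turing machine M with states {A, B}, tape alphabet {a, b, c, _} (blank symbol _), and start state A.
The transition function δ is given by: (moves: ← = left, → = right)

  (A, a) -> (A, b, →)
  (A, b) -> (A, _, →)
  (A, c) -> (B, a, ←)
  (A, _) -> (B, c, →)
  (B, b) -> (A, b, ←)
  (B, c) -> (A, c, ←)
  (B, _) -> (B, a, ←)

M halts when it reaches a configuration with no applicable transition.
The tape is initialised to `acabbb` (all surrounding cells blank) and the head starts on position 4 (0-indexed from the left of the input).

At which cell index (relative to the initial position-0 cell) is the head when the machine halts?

0

A | acab[b]b____   read b → write _, move →, go to A
A | acab_[b]____   read b → write _, move →, go to A
A | acab__[_]___   read _ → write c, move →, go to B
B | acab__c[_]__   read _ → write a, move ←, go to B
B | acab__[c]a__   read c → write c, move ←, go to A
A | acab_[_]ca__   read _ → write c, move →, go to B
B | acab_c[c]a__   read c → write c, move ←, go to A
A | acab_[c]ca__   read c → write a, move ←, go to B
B | acab[_]aca__   read _ → write a, move ←, go to B
B | aca[b]aaca__   read b → write b, move ←, go to A
A | ac[a]baaca__   read a → write b, move →, go to A
A | acb[b]aaca__   read b → write _, move →, go to A
A | acb_[a]aca__   read a → write b, move →, go to A
A | acb_b[a]ca__   read a → write b, move →, go to A
A | acb_bb[c]a__   read c → write a, move ←, go to B
B | acb_b[b]aa__   read b → write b, move ←, go to A
A | acb_[b]baa__   read b → write _, move →, go to A
A | acb__[b]aa__   read b → write _, move →, go to A
A | acb___[a]a__   read a → write b, move →, go to A
A | acb___b[a]__   read a → write b, move →, go to A
A | acb___bb[_]_   read _ → write c, move →, go to B
B | acb___bbc[_]   read _ → write a, move ←, go to B
B | acb___bb[c]a   read c → write c, move ←, go to A
A | acb___b[b]ca   read b → write _, move →, go to A
A | acb___b_[c]a   read c → write a, move ←, go to B
B | acb___b[_]aa   read _ → write a, move ←, go to B
B | acb___[b]aaa   read b → write b, move ←, go to A
A | acb__[_]baaa   read _ → write c, move →, go to B
B | acb__c[b]aaa   read b → write b, move ←, go to A
A | acb__[c]baaa   read c → write a, move ←, go to B
B | acb_[_]abaaa   read _ → write a, move ←, go to B
B | acb[_]aabaaa   read _ → write a, move ←, go to B
B | ac[b]aaabaaa   read b → write b, move ←, go to A
A | a[c]baaabaaa   read c → write a, move ←, go to B
B | [a]abaaabaaa
At halt the head is at cell 0.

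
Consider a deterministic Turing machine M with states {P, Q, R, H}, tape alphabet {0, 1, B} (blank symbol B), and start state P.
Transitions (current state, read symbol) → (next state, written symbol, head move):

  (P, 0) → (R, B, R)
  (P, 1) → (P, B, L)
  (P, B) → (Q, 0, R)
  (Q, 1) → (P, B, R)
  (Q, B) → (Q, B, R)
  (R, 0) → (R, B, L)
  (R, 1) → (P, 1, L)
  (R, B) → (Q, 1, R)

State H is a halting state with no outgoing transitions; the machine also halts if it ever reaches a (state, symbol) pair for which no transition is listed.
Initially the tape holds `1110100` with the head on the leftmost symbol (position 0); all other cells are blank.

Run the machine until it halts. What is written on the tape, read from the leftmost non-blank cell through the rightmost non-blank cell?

state=P head=0 tape=B[1]110100   (P,1)→(P,B,L)
state=P head=-1 tape=[B]B110100   (P,B)→(Q,0,R)
state=Q head=0 tape=0[B]110100   (Q,B)→(Q,B,R)
state=Q head=1 tape=0B[1]10100   (Q,1)→(P,B,R)
state=P head=2 tape=0BB[1]0100   (P,1)→(P,B,L)
state=P head=1 tape=0B[B]B0100   (P,B)→(Q,0,R)
state=Q head=2 tape=0B0[B]0100   (Q,B)→(Q,B,R)
state=Q head=3 tape=0B0B[0]100
The non-blank tape span at halt is 0B0B0100.

0B0B0100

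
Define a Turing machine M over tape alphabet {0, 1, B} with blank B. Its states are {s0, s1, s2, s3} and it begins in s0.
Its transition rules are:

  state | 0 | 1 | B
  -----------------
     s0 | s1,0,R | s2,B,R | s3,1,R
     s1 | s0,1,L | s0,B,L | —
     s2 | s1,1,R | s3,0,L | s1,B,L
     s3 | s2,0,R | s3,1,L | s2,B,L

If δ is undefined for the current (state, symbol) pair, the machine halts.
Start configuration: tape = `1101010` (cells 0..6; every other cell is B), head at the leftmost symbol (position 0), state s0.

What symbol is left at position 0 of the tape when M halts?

s0 | BB[1]101010   read 1 → write B, move R, go to s2
s2 | BBB[1]01010   read 1 → write 0, move L, go to s3
s3 | BB[B]001010   read B → write B, move L, go to s2
s2 | B[B]B001010   read B → write B, move L, go to s1
s1 | [B]BB001010
Cell 0 holds B when M halts.

B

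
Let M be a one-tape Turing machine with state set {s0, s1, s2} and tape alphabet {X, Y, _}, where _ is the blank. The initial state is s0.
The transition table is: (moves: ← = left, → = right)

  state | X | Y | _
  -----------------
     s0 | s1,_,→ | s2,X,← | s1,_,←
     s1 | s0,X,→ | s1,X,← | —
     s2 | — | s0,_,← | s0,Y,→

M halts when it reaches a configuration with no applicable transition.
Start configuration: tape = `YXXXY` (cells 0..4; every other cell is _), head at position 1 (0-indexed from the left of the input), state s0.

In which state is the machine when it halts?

s0 | Y[X]XXY   read X → write _, move →, go to s1
s1 | Y_[X]XY   read X → write X, move →, go to s0
s0 | Y_X[X]Y   read X → write _, move →, go to s1
s1 | Y_X_[Y]   read Y → write X, move ←, go to s1
s1 | Y_X[_]X
No transition is defined for (s1, _); M halts in state s1.

s1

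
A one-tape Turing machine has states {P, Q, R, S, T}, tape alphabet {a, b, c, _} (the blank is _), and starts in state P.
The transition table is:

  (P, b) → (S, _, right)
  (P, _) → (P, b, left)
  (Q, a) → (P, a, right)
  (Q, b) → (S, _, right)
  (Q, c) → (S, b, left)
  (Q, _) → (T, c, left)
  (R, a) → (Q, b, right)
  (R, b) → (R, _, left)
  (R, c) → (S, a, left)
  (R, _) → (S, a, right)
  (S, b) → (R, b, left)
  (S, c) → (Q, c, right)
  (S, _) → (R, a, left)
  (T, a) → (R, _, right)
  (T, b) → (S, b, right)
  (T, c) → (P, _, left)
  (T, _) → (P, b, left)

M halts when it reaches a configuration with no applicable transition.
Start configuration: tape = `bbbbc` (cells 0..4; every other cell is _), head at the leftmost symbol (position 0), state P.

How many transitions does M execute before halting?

28

state=P head=0 tape=[b]bbbc_   (P,b)→(S,_,right)
state=S head=1 tape=_[b]bbc_   (S,b)→(R,b,left)
state=R head=0 tape=[_]bbbc_   (R,_)→(S,a,right)
state=S head=1 tape=a[b]bbc_   (S,b)→(R,b,left)
state=R head=0 tape=[a]bbbc_   (R,a)→(Q,b,right)
state=Q head=1 tape=b[b]bbc_   (Q,b)→(S,_,right)
state=S head=2 tape=b_[b]bc_   (S,b)→(R,b,left)
state=R head=1 tape=b[_]bbc_   (R,_)→(S,a,right)
state=S head=2 tape=ba[b]bc_   (S,b)→(R,b,left)
state=R head=1 tape=b[a]bbc_   (R,a)→(Q,b,right)
state=Q head=2 tape=bb[b]bc_   (Q,b)→(S,_,right)
state=S head=3 tape=bb_[b]c_   (S,b)→(R,b,left)
state=R head=2 tape=bb[_]bc_   (R,_)→(S,a,right)
state=S head=3 tape=bba[b]c_   (S,b)→(R,b,left)
state=R head=2 tape=bb[a]bc_   (R,a)→(Q,b,right)
state=Q head=3 tape=bbb[b]c_   (Q,b)→(S,_,right)
state=S head=4 tape=bbb_[c]_   (S,c)→(Q,c,right)
state=Q head=5 tape=bbb_c[_]   (Q,_)→(T,c,left)
state=T head=4 tape=bbb_[c]c   (T,c)→(P,_,left)
state=P head=3 tape=bbb[_]_c   (P,_)→(P,b,left)
state=P head=2 tape=bb[b]b_c   (P,b)→(S,_,right)
state=S head=3 tape=bb_[b]_c   (S,b)→(R,b,left)
state=R head=2 tape=bb[_]b_c   (R,_)→(S,a,right)
state=S head=3 tape=bba[b]_c   (S,b)→(R,b,left)
state=R head=2 tape=bb[a]b_c   (R,a)→(Q,b,right)
state=Q head=3 tape=bbb[b]_c   (Q,b)→(S,_,right)
state=S head=4 tape=bbb_[_]c   (S,_)→(R,a,left)
state=R head=3 tape=bbb[_]ac   (R,_)→(S,a,right)
state=S head=4 tape=bbba[a]c
M halts after 28 transitions.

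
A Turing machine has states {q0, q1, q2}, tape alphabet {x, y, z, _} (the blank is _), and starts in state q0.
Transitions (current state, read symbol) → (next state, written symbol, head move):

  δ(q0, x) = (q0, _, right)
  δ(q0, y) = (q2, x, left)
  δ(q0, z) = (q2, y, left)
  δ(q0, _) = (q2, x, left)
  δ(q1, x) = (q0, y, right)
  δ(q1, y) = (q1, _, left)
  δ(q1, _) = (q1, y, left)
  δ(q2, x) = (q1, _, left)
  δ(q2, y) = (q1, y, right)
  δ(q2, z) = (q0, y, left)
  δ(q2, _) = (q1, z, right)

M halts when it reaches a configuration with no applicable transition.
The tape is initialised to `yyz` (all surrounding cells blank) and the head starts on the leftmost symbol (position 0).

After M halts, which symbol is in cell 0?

q0 | _[y]yz   read y → write x, move left, go to q2
q2 | [_]xyz   read _ → write z, move right, go to q1
q1 | z[x]yz   read x → write y, move right, go to q0
q0 | zy[y]z   read y → write x, move left, go to q2
q2 | z[y]xz   read y → write y, move right, go to q1
q1 | zy[x]z   read x → write y, move right, go to q0
q0 | zyy[z]   read z → write y, move left, go to q2
q2 | zy[y]y   read y → write y, move right, go to q1
q1 | zyy[y]   read y → write _, move left, go to q1
q1 | zy[y]_   read y → write _, move left, go to q1
q1 | z[y]__   read y → write _, move left, go to q1
q1 | [z]___
Cell 0 holds _ when M halts.

_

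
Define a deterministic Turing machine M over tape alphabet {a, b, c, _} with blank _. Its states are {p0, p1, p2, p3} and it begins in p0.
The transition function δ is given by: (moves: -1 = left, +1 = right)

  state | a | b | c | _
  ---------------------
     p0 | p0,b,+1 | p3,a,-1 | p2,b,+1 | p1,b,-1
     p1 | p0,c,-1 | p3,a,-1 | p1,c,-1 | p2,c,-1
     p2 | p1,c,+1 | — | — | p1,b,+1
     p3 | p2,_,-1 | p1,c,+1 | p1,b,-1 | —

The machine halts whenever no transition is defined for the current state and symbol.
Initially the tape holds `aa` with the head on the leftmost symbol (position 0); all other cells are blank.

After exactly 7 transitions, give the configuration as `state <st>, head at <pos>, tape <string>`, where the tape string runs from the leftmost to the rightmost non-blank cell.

p0 | [a]a_   read a → write b, move +1, go to p0
p0 | b[a]_   read a → write b, move +1, go to p0
p0 | bb[_]   read _ → write b, move -1, go to p1
p1 | b[b]b   read b → write a, move -1, go to p3
p3 | [b]ab   read b → write c, move +1, go to p1
p1 | c[a]b   read a → write c, move -1, go to p0
p0 | [c]cb   read c → write b, move +1, go to p2
p2 | b[c]b
After 7 steps: state p2, head at 1, tape bcb.

state p2, head at 1, tape bcb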